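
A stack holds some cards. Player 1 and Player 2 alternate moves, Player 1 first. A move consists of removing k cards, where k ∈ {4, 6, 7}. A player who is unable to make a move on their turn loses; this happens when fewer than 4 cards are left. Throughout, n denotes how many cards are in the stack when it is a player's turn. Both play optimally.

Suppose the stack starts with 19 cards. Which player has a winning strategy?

Positions with no move are L. A position that does have a move is losing for the player to move precisely when every available move leads to a winning position for the opponent. Fill in the labels:
n=0: no move → L
n=1: no move → L
n=2: no move → L
n=3: no move → L
n=4: can move to 0, which is L ⇒ W
n=5: can move to 1, which is L ⇒ W
n=6: can move to 2, which is L ⇒ W
n=7: can move to 3, which is L ⇒ W
n=8: can move to 2, which is L ⇒ W
n=9: can move to 3, which is L ⇒ W
n=10: can move to 3, which is L ⇒ W
n=11: moves to 7(W), 5(W), 4(W); every one is W ⇒ L
n=12: moves to 8(W), 6(W), 5(W); every one is W ⇒ L
n=13: moves to 9(W), 7(W), 6(W); every one is W ⇒ L
n=14: moves to 10(W), 8(W), 7(W); every one is W ⇒ L
n=15: can move to 11, which is L ⇒ W
n=16: can move to 12, which is L ⇒ W
n=17: can move to 13, which is L ⇒ W
n=18: can move to 14, which is L ⇒ W
n=19: can move to 13, which is L ⇒ W
The starting position 19 is W: Player 1 should remove 6, leaving 13, handing over an L position.

Player 1 wins.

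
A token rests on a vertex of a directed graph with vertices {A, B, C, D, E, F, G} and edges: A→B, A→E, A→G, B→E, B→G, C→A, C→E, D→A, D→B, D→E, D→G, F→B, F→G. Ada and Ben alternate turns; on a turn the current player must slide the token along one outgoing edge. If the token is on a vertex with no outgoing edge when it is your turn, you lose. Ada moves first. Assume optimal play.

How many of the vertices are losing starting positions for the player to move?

Positions with no move are L. A position that does have a move is losing for the player to move precisely when every available move leads to a winning position for the opponent. Fill in the labels:
Every edge goes from a vertex to one that appears earlier in the order G, E, B, F, A, C, D, so processing vertices in that order labels each vertex after all of its successors.
G: no outgoing edge → L
E: no outgoing edge → L
B: →E(L), so W
F: →G(L), so W
A: →E(L), so W
C: →E(L), so W
D: →E(L), so W
The L vertices are E, G; that is 2 in all.

2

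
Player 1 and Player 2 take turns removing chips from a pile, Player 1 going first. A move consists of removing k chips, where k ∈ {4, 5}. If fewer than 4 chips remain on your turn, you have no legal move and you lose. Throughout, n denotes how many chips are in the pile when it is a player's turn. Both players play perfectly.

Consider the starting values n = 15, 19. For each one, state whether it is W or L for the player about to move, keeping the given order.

15: W, 19: L

Positions with no move are L. A position that does have a move is losing for the player to move precisely when every available move leads to a winning position for the opponent. Fill in the labels:
n=0: no move → L
n=1: no move → L
n=2: no move → L
n=3: no move → L
n=4: →0(L), so W
n=5: →1(L), so W
n=6: →2(L), so W
n=7: →3(L), so W
n=8: →3(L), so W
n=9: →5(W), 4(W) — all W, so L
n=10: →6(W), 5(W) — all W, so L
n=11: →7(W), 6(W) — all W, so L
n=12: →8(W), 7(W) — all W, so L
n=13: →9(L), so W
n=14: →10(L), so W
n=15: →11(L), so W
n=16: →12(L), so W
n=17: →12(L), so W
n=18: →14(W), 13(W) — all W, so L
n=19: →15(W), 14(W) — all W, so L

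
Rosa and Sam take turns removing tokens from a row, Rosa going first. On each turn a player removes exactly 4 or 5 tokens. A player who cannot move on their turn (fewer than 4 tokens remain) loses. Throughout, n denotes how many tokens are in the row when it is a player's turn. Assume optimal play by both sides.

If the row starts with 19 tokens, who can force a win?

Label each position W (a win for the player to move) or L (a loss). A position with no legal move is L; any other position is W exactly when some move reaches an L, and L when every move reaches a W.
n=0: no move → L
n=1: no move → L
n=2: no move → L
n=3: no move → L
n=4: →0(L), so W
n=5: →1(L), so W
n=6: →2(L), so W
n=7: →3(L), so W
n=8: →3(L), so W
n=9: →5(W), 4(W) — all W, so L
n=10: →6(W), 5(W) — all W, so L
n=11: →7(W), 6(W) — all W, so L
n=12: →8(W), 7(W) — all W, so L
n=13: →9(L), so W
n=14: →10(L), so W
n=15: →11(L), so W
n=16: →12(L), so W
n=17: →12(L), so W
n=18: →14(W), 13(W) — all W, so L
n=19: →15(W), 14(W) — all W, so L
The starting position 19 is L: whatever Rosa does, the opponent receives a W position.

Sam wins.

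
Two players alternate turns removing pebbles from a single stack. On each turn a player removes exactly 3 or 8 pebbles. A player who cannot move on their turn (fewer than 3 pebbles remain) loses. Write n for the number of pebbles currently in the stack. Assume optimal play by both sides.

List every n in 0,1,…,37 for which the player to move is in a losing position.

0, 1, 2, 6, 7, 11, 12, 13, 17, 18, 22, 23, 24, 28, 29, 33, 34, 35

Label each position W (a win for the player to move) or L (a loss). A position with no legal move is L; any other position is W exactly when some move reaches an L, and L when every move reaches a W.
n=0: no move → L
n=1: no move → L
n=2: no move → L
n=3: W (go to 0, an L position)
n=4: W (go to 1, an L position)
n=5: W (go to 2, an L position)
n=6: L (sole option 3(W) is W)
n=7: L (sole option 4(W) is W)
n=8: W (go to 0, an L position)
n=9: W (go to 6, an L position)
n=10: W (go to 7, an L position)
n=11: L (options 8(W), 3(W) are all W)
n=12: L (options 9(W), 4(W) are all W)
n=13: L (options 10(W), 5(W) are all W)
n=14: W (go to 11, an L position)
n=15: W (go to 12, an L position)
n=16: W (go to 13, an L position)
n=17: L (options 14(W), 9(W) are all W)
n=18: L (options 15(W), 10(W) are all W)
n=19: W (go to 11, an L position)
n=20: W (go to 17, an L position)
n=21: W (go to 18, an L position)
n=22: L (options 19(W), 14(W) are all W)
n=23: L (options 20(W), 15(W) are all W)
n=24: L (options 21(W), 16(W) are all W)
n=25: W (go to 22, an L position)
n=26: W (go to 23, an L position)
n=27: W (go to 24, an L position)
n=28: L (options 25(W), 20(W) are all W)
n=29: L (options 26(W), 21(W) are all W)
n=30: W (go to 22, an L position)
n=31: W (go to 28, an L position)
n=32: W (go to 29, an L position)
n=33: L (options 30(W), 25(W) are all W)
n=34: L (options 31(W), 26(W) are all W)
n=35: L (options 32(W), 27(W) are all W)
n=36: W (go to 33, an L position)
n=37: W (go to 34, an L position)
The losing starting values of n are exactly the entries labelled L in this table (18 of them).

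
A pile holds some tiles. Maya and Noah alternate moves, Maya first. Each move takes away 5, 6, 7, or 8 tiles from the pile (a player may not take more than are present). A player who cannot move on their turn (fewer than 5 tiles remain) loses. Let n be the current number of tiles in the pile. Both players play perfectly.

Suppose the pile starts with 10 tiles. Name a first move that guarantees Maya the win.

Build the W/L table. Terminal = L. A non-terminal position is W if it has a move to some L; otherwise it is L.
n=0: no move → L
n=1: no move → L
n=2: no move → L
n=3: no move → L
n=4: no move → L
n=5: reaches L-position 0 → W
n=6: reaches L-position 1 → W
n=7: reaches L-position 2 → W
n=8: reaches L-position 3 → W
n=9: reaches L-position 4 → W
n=10: reaches L-position 4 → W
From 10, the L positions reachable in one move are: 4, 3, 2. Any move reaching one of these is winning.

Remove 6, leaving 4.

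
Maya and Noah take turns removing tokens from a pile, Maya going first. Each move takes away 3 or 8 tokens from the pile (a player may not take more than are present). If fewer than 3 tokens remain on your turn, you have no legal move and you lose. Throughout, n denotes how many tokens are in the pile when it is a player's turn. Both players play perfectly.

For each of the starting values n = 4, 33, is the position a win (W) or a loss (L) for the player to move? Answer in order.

Work bottom-up. With no move the player to move loses. Otherwise the position is W if at least one move leads to an L position for the opponent, and L if every move leads to a W.
n=0: no move → L
n=1: no move → L
n=2: no move → L
n=3: →0(L), so W
n=4: →1(L), so W
n=5: →2(L), so W
n=6: →3(W) only, which is W, so L
n=7: →4(W) only, which is W, so L
n=8: →0(L), so W
n=9: →6(L), so W
n=10: →7(L), so W
n=11: →8(W), 3(W) — all W, so L
n=12: →9(W), 4(W) — all W, so L
n=13: →10(W), 5(W) — all W, so L
n=14: →11(L), so W
n=15: →12(L), so W
n=16: →13(L), so W
n=17: →14(W), 9(W) — all W, so L
n=18: →15(W), 10(W) — all W, so L
n=19: →11(L), so W
n=20: →17(L), so W
n=21: →18(L), so W
n=22: →19(W), 14(W) — all W, so L
n=23: →20(W), 15(W) — all W, so L
n=24: →21(W), 16(W) — all W, so L
n=25: →22(L), so W
n=26: →23(L), so W
n=27: →24(L), so W
n=28: →25(W), 20(W) — all W, so L
n=29: →26(W), 21(W) — all W, so L
n=30: →22(L), so W
n=31: →28(L), so W
n=32: →29(L), so W
n=33: →30(W), 25(W) — all W, so L

4: W, 33: L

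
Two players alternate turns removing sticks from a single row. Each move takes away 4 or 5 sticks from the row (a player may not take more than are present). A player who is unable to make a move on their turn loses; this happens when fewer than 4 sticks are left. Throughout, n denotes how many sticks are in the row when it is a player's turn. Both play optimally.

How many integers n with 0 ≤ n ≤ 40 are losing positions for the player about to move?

Work bottom-up. With no move the player to move loses. Otherwise the position is W if at least one move leads to an L position for the opponent, and L if every move leads to a W.
n=0: no move → L
n=1: no move → L
n=2: no move → L
n=3: no move → L
n=4: W (go to 0, an L position)
n=5: W (go to 1, an L position)
n=6: W (go to 2, an L position)
n=7: W (go to 3, an L position)
n=8: W (go to 3, an L position)
n=9: L (options 5(W), 4(W) are all W)
n=10: L (options 6(W), 5(W) are all W)
n=11: L (options 7(W), 6(W) are all W)
n=12: L (options 8(W), 7(W) are all W)
n=13: W (go to 9, an L position)
n=14: W (go to 10, an L position)
n=15: W (go to 11, an L position)
n=16: W (go to 12, an L position)
n=17: W (go to 12, an L position)
n=18: L (options 14(W), 13(W) are all W)
n=19: L (options 15(W), 14(W) are all W)
n=20: L (options 16(W), 15(W) are all W)
n=21: L (options 17(W), 16(W) are all W)
n=22: W (go to 18, an L position)
n=23: W (go to 19, an L position)
n=24: W (go to 20, an L position)
n=25: W (go to 21, an L position)
n=26: W (go to 21, an L position)
n=27: L (options 23(W), 22(W) are all W)
n=28: L (options 24(W), 23(W) are all W)
n=29: L (options 25(W), 24(W) are all W)
n=30: L (options 26(W), 25(W) are all W)
n=31: W (go to 27, an L position)
n=32: W (go to 28, an L position)
n=33: W (go to 29, an L position)
n=34: W (go to 30, an L position)
n=35: W (go to 30, an L position)
n=36: L (options 32(W), 31(W) are all W)
n=37: L (options 33(W), 32(W) are all W)
n=38: L (options 34(W), 33(W) are all W)
n=39: L (options 35(W), 34(W) are all W)
n=40: W (go to 36, an L position)
L entries with 0 ≤ n ≤ 40: n = 0, 1, 2, 3, 9, 10, 11, 12, 18, 19, 20, 21, 27, 28, 29, 30, 36, 37, 38, 39; that makes 20.

20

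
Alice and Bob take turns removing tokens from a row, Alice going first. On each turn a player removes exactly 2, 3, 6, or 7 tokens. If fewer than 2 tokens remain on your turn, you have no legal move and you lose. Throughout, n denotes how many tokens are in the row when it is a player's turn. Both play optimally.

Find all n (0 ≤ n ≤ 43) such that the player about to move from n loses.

0, 1, 5, 9, 10, 14, 18, 19, 23, 27, 28, 32, 36, 37, 41

Build the W/L table. Terminal = L. A non-terminal position is W if it has a move to some L; otherwise it is L.
n=0: no move → L
n=1: no move → L
n=2: can move to 0, which is L ⇒ W
n=3: can move to 1, which is L ⇒ W
n=4: can move to 1, which is L ⇒ W
n=5: moves to 3(W), 2(W); every one is W ⇒ L
n=6: can move to 0, which is L ⇒ W
n=7: can move to 5, which is L ⇒ W
n=8: can move to 5, which is L ⇒ W
n=9: moves to 7(W), 6(W), 3(W), 2(W); every one is W ⇒ L
n=10: moves to 8(W), 7(W), 4(W), 3(W); every one is W ⇒ L
n=11: can move to 9, which is L ⇒ W
n=12: can move to 10, which is L ⇒ W
n=13: can move to 10, which is L ⇒ W
n=14: moves to 12(W), 11(W), 8(W), 7(W); every one is W ⇒ L
n=15: can move to 9, which is L ⇒ W
n=16: can move to 14, which is L ⇒ W
n=17: can move to 14, which is L ⇒ W
n=18: moves to 16(W), 15(W), 12(W), 11(W); every one is W ⇒ L
n=19: moves to 17(W), 16(W), 13(W), 12(W); every one is W ⇒ L
n=20: can move to 18, which is L ⇒ W
n=21: can move to 19, which is L ⇒ W
n=22: can move to 19, which is L ⇒ W
n=23: moves to 21(W), 20(W), 17(W), 16(W); every one is W ⇒ L
n=24: can move to 18, which is L ⇒ W
n=25: can move to 23, which is L ⇒ W
n=26: can move to 23, which is L ⇒ W
n=27: moves to 25(W), 24(W), 21(W), 20(W); every one is W ⇒ L
n=28: moves to 26(W), 25(W), 22(W), 21(W); every one is W ⇒ L
n=29: can move to 27, which is L ⇒ W
n=30: can move to 28, which is L ⇒ W
n=31: can move to 28, which is L ⇒ W
n=32: moves to 30(W), 29(W), 26(W), 25(W); every one is W ⇒ L
n=33: can move to 27, which is L ⇒ W
n=34: can move to 32, which is L ⇒ W
n=35: can move to 32, which is L ⇒ W
n=36: moves to 34(W), 33(W), 30(W), 29(W); every one is W ⇒ L
n=37: moves to 35(W), 34(W), 31(W), 30(W); every one is W ⇒ L
n=38: can move to 36, which is L ⇒ W
n=39: can move to 37, which is L ⇒ W
n=40: can move to 37, which is L ⇒ W
n=41: moves to 39(W), 38(W), 35(W), 34(W); every one is W ⇒ L
n=42: can move to 36, which is L ⇒ W
n=43: can move to 41, which is L ⇒ W
Reading off the rows marked L gives the requested list; there are 15 such values of n.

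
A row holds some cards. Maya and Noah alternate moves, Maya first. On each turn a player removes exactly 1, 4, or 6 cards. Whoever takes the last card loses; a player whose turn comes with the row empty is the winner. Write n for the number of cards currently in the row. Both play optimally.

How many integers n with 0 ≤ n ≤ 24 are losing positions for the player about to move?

10

Use the standard recursion: the mover wins at a terminal position; elsewhere, the mover wins exactly when some move hands the opponent an L position.
n=0: no move; the opponent has just taken the last card and therefore loses → W
n=1: only reaches 0(W), which is W → L
n=2: reaches L-position 1 → W
n=3: only reaches 2(W), which is W → L
n=4: reaches L-position 3 → W
n=5: reaches L-position 1 → W
n=6: only reaches 5(W), 2(W), 0(W), all W → L
n=7: reaches L-position 6 → W
n=8: only reaches 7(W), 4(W), 2(W), all W → L
n=9: reaches L-position 8 → W
n=10: reaches L-position 6 → W
n=11: only reaches 10(W), 7(W), 5(W), all W → L
n=12: reaches L-position 11 → W
n=13: only reaches 12(W), 9(W), 7(W), all W → L
n=14: reaches L-position 13 → W
n=15: reaches L-position 11 → W
n=16: only reaches 15(W), 12(W), 10(W), all W → L
n=17: reaches L-position 16 → W
n=18: only reaches 17(W), 14(W), 12(W), all W → L
n=19: reaches L-position 18 → W
n=20: reaches L-position 16 → W
n=21: only reaches 20(W), 17(W), 15(W), all W → L
n=22: reaches L-position 21 → W
n=23: only reaches 22(W), 19(W), 17(W), all W → L
n=24: reaches L-position 23 → W
L entries with 0 ≤ n ≤ 24: n = 1, 3, 6, 8, 11, 13, 16, 18, 21, 23; that makes 10.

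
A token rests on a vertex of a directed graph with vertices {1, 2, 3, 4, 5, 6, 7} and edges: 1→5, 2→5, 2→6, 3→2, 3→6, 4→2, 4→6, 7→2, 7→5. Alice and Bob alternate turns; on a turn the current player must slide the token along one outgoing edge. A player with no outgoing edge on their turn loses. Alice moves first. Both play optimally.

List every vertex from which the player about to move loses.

5, 6

Use the standard recursion: the mover loses at a terminal position; elsewhere, the mover wins exactly when some move hands the opponent an L position.
Every edge goes from a vertex to one that appears earlier in the order 5, 6, 2, 4, 7, 1, 3, so processing vertices in that order labels each vertex after all of its successors.
5: no outgoing edge → L
6: no outgoing edge → L
2: W (go to 6, an L position)
4: W (go to 6, an L position)
7: W (go to 5, an L position)
1: W (go to 5, an L position)
3: W (go to 6, an L position)
Reading off the rows marked L gives the requested list; there are 2 such vertices.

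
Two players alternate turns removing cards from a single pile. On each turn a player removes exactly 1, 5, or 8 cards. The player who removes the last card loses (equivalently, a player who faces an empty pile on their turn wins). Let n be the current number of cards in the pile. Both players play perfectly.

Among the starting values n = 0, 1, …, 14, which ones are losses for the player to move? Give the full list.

1, 3, 5, 7, 14

Work bottom-up. With no move the player to move wins. Otherwise the position is W if at least one move leads to an L position for the opponent, and L if every move leads to a W.
n=0: no move; the opponent has just taken the last card and therefore loses → W
n=1: L (sole option 0(W) is W)
n=2: W (go to 1, an L position)
n=3: L (sole option 2(W) is W)
n=4: W (go to 3, an L position)
n=5: L (options 4(W), 0(W) are all W)
n=6: W (go to 5, an L position)
n=7: L (options 6(W), 2(W) are all W)
n=8: W (go to 7, an L position)
n=9: W (go to 1, an L position)
n=10: W (go to 5, an L position)
n=11: W (go to 3, an L position)
n=12: W (go to 7, an L position)
n=13: W (go to 5, an L position)
n=14: L (options 13(W), 9(W), 6(W) are all W)
Reading off the rows marked L gives the requested list; there are 5 such values of n.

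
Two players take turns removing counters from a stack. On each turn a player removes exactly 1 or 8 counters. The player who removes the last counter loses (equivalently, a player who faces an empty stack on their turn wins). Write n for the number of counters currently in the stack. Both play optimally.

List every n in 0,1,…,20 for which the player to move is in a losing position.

Positions with no move are W. A position that does have a move is losing for the player to move precisely when every available move leads to a winning position for the opponent. Fill in the labels:
n=0: no move; the opponent has just taken the last counter and therefore loses → W
n=1: only reaches 0(W), which is W → L
n=2: reaches L-position 1 → W
n=3: only reaches 2(W), which is W → L
n=4: reaches L-position 3 → W
n=5: only reaches 4(W), which is W → L
n=6: reaches L-position 5 → W
n=7: only reaches 6(W), which is W → L
n=8: reaches L-position 7 → W
n=9: reaches L-position 1 → W
n=10: only reaches 9(W), 2(W), all W → L
n=11: reaches L-position 10 → W
n=12: only reaches 11(W), 4(W), all W → L
n=13: reaches L-position 12 → W
n=14: only reaches 13(W), 6(W), all W → L
n=15: reaches L-position 14 → W
n=16: only reaches 15(W), 8(W), all W → L
n=17: reaches L-position 16 → W
n=18: reaches L-position 10 → W
n=19: only reaches 18(W), 11(W), all W → L
n=20: reaches L-position 19 → W
The losing starting values of n are exactly the entries labelled L in this table (9 of them).

1, 3, 5, 7, 10, 12, 14, 16, 19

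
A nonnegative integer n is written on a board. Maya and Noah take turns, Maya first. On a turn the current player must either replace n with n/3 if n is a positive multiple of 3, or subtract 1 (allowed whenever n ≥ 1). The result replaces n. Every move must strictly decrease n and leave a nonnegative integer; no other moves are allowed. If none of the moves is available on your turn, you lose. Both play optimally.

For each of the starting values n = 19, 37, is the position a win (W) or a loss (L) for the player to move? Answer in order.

19: L, 37: W

Build the W/L table. Terminal = L. A non-terminal position is W if it has a move to some L; otherwise it is L.
n=0: no move → L
n=1: can move to 0, which is L ⇒ W
n=2: the only move is to 1(W), a W ⇒ L
n=3: can move to 2, which is L ⇒ W
n=4: the only move is to 3(W), a W ⇒ L
n=5: can move to 4, which is L ⇒ W
n=6: can move to 2, which is L ⇒ W
n=7: the only move is to 6(W), a W ⇒ L
n=8: can move to 7, which is L ⇒ W
n=9: moves to 3(W), 8(W); every one is W ⇒ L
n=10: can move to 9, which is L ⇒ W
n=11: the only move is to 10(W), a W ⇒ L
n=12: can move to 4, which is L ⇒ W
n=13: the only move is to 12(W), a W ⇒ L
n=14: can move to 13, which is L ⇒ W
n=15: moves to 5(W), 14(W); every one is W ⇒ L
n=16: can move to 15, which is L ⇒ W
n=17: the only move is to 16(W), a W ⇒ L
n=18: can move to 17, which is L ⇒ W
n=19: the only move is to 18(W), a W ⇒ L
n=20: can move to 19, which is L ⇒ W
n=21: can move to 7, which is L ⇒ W
n=22: the only move is to 21(W), a W ⇒ L
n=23: can move to 22, which is L ⇒ W
n=24: moves to 8(W), 23(W); every one is W ⇒ L
n=25: can move to 24, which is L ⇒ W
n=26: the only move is to 25(W), a W ⇒ L
n=27: can move to 9, which is L ⇒ W
n=28: the only move is to 27(W), a W ⇒ L
n=29: can move to 28, which is L ⇒ W
n=30: moves to 10(W), 29(W); every one is W ⇒ L
n=31: can move to 30, which is L ⇒ W
n=32: the only move is to 31(W), a W ⇒ L
n=33: can move to 11, which is L ⇒ W
n=34: the only move is to 33(W), a W ⇒ L
n=35: can move to 34, which is L ⇒ W
n=36: moves to 12(W), 35(W); every one is W ⇒ L
n=37: can move to 36, which is L ⇒ W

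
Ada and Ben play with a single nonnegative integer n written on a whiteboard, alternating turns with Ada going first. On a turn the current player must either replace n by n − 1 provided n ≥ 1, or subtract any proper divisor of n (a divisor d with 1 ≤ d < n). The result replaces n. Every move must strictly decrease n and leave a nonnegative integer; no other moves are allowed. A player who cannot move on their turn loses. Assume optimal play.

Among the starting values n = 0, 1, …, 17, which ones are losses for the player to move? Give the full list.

Classify positions by backward induction: terminal positions (no move available) are L. From any other position, the mover wins iff some move reaches an L.
n=0: no move → L
n=1: W (go to 0, an L position)
n=2: L (sole option 1(W) is W)
n=3: W (go to 2, an L position)
n=4: W (go to 2, an L position)
n=5: L (sole option 4(W) is W)
n=6: W (go to 5, an L position)
n=7: L (sole option 6(W) is W)
n=8: W (go to 7, an L position)
n=9: L (options 6(W), 8(W) are all W)
n=10: W (go to 5, an L position)
n=11: L (sole option 10(W) is W)
n=12: W (go to 9, an L position)
n=13: L (sole option 12(W) is W)
n=14: W (go to 7, an L position)
n=15: L (options 10(W), 12(W), 14(W) are all W)
n=16: W (go to 15, an L position)
n=17: L (sole option 16(W) is W)
Reading off the rows marked L gives the requested list; there are 9 such values of n.

0, 2, 5, 7, 9, 11, 13, 15, 17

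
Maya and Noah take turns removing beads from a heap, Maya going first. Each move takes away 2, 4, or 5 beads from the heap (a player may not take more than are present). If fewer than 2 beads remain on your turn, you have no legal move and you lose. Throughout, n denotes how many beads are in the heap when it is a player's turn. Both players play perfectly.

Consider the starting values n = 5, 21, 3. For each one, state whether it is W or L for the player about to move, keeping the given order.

5: W, 21: L, 3: W

Use the standard recursion: the mover loses at a terminal position; elsewhere, the mover wins exactly when some move hands the opponent an L position.
n=0: no move → L
n=1: no move → L
n=2: reaches L-position 0 → W
n=3: reaches L-position 1 → W
n=4: reaches L-position 0 → W
n=5: reaches L-position 1 → W
n=6: reaches L-position 1 → W
n=7: only reaches 5(W), 3(W), 2(W), all W → L
n=8: only reaches 6(W), 4(W), 3(W), all W → L
n=9: reaches L-position 7 → W
n=10: reaches L-position 8 → W
n=11: reaches L-position 7 → W
n=12: reaches L-position 8 → W
n=13: reaches L-position 8 → W
n=14: only reaches 12(W), 10(W), 9(W), all W → L
n=15: only reaches 13(W), 11(W), 10(W), all W → L
n=16: reaches L-position 14 → W
n=17: reaches L-position 15 → W
n=18: reaches L-position 14 → W
n=19: reaches L-position 15 → W
n=20: reaches L-position 15 → W
n=21: only reaches 19(W), 17(W), 16(W), all W → L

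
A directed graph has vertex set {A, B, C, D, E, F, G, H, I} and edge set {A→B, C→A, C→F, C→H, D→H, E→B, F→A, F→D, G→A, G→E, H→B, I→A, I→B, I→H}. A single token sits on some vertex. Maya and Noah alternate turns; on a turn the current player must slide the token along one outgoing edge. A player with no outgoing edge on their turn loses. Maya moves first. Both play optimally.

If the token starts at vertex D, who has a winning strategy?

Noah wins.

Label each position W (a win for the player to move) or L (a loss). A position with no legal move is L; any other position is W exactly when some move reaches an L, and L when every move reaches a W.
Every edge goes from a vertex to one that appears earlier in the order B, H, E, D, A, G, F, C, I, so processing vertices in that order labels each vertex after all of its successors.
B: no outgoing edge → L
H: →B(L), so W
E: →B(L), so W
D: →H(W) only, which is W, so L
A: →B(L), so W
G: →A(W), E(W) — all W, so L
F: →D(L), so W
C: →F(W), A(W), H(W) — all W, so L
I: →B(L), so W
The starting position D is L: whatever Maya does, the opponent receives a W position.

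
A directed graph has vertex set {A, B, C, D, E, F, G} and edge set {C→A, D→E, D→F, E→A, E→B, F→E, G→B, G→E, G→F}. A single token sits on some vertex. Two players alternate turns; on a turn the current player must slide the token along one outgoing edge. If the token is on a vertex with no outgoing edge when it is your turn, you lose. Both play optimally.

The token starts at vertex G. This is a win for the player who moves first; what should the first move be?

Move to F.

Label each position W (a win for the player to move) or L (a loss). A position with no legal move is L; any other position is W exactly when some move reaches an L, and L when every move reaches a W.
Every edge goes from a vertex to one that appears earlier in the order B, A, E, F, D, G, C, so processing vertices in that order labels each vertex after all of its successors.
B: no outgoing edge → L
A: no outgoing edge → L
E: reaches L-position A → W
F: only reaches E(W), which is W → L
D: reaches L-position F → W
G: reaches L-position F → W
C: reaches L-position A → W
From G, the L positions reachable in one move are: F, B. Any move reaching one of these is winning.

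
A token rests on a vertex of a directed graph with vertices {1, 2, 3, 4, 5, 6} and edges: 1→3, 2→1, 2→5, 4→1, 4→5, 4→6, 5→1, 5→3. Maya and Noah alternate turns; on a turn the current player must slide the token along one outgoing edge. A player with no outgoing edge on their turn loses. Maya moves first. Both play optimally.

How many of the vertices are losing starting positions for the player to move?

3

Build the W/L table. Terminal = L. A non-terminal position is W if it has a move to some L; otherwise it is L.
Every edge goes from a vertex to one that appears earlier in the order 3, 6, 1, 5, 4, 2, so processing vertices in that order labels each vertex after all of its successors.
3: no outgoing edge → L
6: no outgoing edge → L
1: →3(L), so W
5: →3(L), so W
4: →6(L), so W
2: →5(W), 1(W) — all W, so L
The L vertices are 2, 3, 6; that is 3 in all.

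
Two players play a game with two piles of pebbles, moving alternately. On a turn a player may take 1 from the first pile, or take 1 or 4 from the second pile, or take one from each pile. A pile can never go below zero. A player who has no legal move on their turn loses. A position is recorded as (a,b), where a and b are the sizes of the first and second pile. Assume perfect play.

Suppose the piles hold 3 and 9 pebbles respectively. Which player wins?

Work bottom-up. With no move the player to move loses. Otherwise the position is W if at least one move leads to an L position for the opponent, and L if every move leads to a W.
No move ever increases a pile, so every position that can arise here has a ≤ 3 and b ≤ 9; it is enough to label the cells with 0 ≤ a ≤ 3 and 0 ≤ b ≤ 9.
Every move lowers a or b (never raises either), so fill the grid row by row in increasing a, and left to right within a row: each cell's successors are then already labelled.
      b=0  b=1  b=2  b=3  b=4  b=5  b=6  b=7  b=8  b=9
a=0:    L    W    L    W    W    L    W    L    W    W
a=1:    W    W    W    W    L    W    W    W    W    L
a=2:    L    W    L    W    W    W    W    L    W    W
a=3:    W    W    W    W    L    W    L    W    W    L
Cells with no legal move (terminal, hence L): (0,0).
The remaining L cells, each justified by listing all of its moves:
(0,2): only reaches (0,1)(W), which is W → L
(0,5): only reaches (0,4)(W), (0,1)(W), all W → L
(0,7): only reaches (0,6)(W), (0,3)(W), all W → L
(1,4): only reaches (0,4)(W), (1,3)(W), (1,0)(W), (0,3)(W), all W → L
(1,9): only reaches (0,9)(W), (1,8)(W), (1,5)(W), (0,8)(W), all W → L
(2,0): only reaches (1,0)(W), which is W → L
(2,2): only reaches (1,2)(W), (2,1)(W), (1,1)(W), all W → L
(2,7): only reaches (1,7)(W), (2,6)(W), (2,3)(W), (1,6)(W), all W → L
(3,4): only reaches (2,4)(W), (3,3)(W), (3,0)(W), (2,3)(W), all W → L
(3,6): only reaches (2,6)(W), (3,5)(W), (3,2)(W), (2,5)(W), all W → L
(3,9): only reaches (2,9)(W), (3,8)(W), (3,5)(W), (2,8)(W), all W → L
Every other cell has at least one move into one of the L cells above, so it is W.
The starting position (3,9) is L: whatever the player to move does, the opponent receives a W position.

The second player wins.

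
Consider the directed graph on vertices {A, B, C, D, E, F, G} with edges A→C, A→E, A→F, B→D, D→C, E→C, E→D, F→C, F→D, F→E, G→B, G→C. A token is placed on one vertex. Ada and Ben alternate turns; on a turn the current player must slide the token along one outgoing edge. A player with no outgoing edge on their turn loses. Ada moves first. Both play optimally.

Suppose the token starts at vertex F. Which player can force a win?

Ada wins.

Label each position W (a win for the player to move) or L (a loss). A position with no legal move is L; any other position is W exactly when some move reaches an L, and L when every move reaches a W.
Every edge goes from a vertex to one that appears earlier in the order C, D, E, F, A, B, G, so processing vertices in that order labels each vertex after all of its successors.
C: no outgoing edge → L
D: →C(L), so W
E: →C(L), so W
F: →C(L), so W
A: →C(L), so W
B: →D(W) only, which is W, so L
G: →B(L), so W
The starting position F is W: Ada should move to C, handing over an L position.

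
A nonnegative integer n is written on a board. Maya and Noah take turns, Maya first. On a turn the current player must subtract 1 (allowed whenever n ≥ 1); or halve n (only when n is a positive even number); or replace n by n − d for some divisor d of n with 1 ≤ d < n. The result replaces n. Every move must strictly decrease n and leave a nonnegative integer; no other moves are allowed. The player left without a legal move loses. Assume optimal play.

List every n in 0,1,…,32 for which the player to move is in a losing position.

0, 2, 5, 7, 9, 11, 13, 15, 17, 19, 21, 23, 25, 27, 29, 31

Compute win/loss labels from the base case upward. A position with no move is L. Any other position is W if it can reach an L in one move, else L.
n=0: no move → L
n=1: W (go to 0, an L position)
n=2: L (sole option 1(W) is W)
n=3: W (go to 2, an L position)
n=4: W (go to 2, an L position)
n=5: L (sole option 4(W) is W)
n=6: W (go to 5, an L position)
n=7: L (sole option 6(W) is W)
n=8: W (go to 7, an L position)
n=9: L (options 6(W), 8(W) are all W)
n=10: W (go to 5, an L position)
n=11: L (sole option 10(W) is W)
n=12: W (go to 9, an L position)
n=13: L (sole option 12(W) is W)
n=14: W (go to 7, an L position)
n=15: L (options 10(W), 12(W), 14(W) are all W)
n=16: W (go to 15, an L position)
n=17: L (sole option 16(W) is W)
n=18: W (go to 9, an L position)
n=19: L (sole option 18(W) is W)
n=20: W (go to 15, an L position)
n=21: L (options 14(W), 18(W), 20(W) are all W)
n=22: W (go to 11, an L position)
n=23: L (sole option 22(W) is W)
n=24: W (go to 21, an L position)
n=25: L (options 20(W), 24(W) are all W)
n=26: W (go to 13, an L position)
n=27: L (options 18(W), 24(W), 26(W) are all W)
n=28: W (go to 21, an L position)
n=29: L (sole option 28(W) is W)
n=30: W (go to 15, an L position)
n=31: L (sole option 30(W) is W)
n=32: W (go to 31, an L position)
Reading off the rows marked L gives the requested list; there are 16 such values of n.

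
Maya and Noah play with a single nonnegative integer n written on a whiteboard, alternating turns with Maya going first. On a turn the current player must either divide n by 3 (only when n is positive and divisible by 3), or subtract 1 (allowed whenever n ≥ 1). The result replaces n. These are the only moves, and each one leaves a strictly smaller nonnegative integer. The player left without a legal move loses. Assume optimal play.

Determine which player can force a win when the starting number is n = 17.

Positions with no move are L. A position that does have a move is losing for the player to move precisely when every available move leads to a winning position for the opponent. Fill in the labels:
n=0: no move → L
n=1: can move to 0, which is L ⇒ W
n=2: the only move is to 1(W), a W ⇒ L
n=3: can move to 2, which is L ⇒ W
n=4: the only move is to 3(W), a W ⇒ L
n=5: can move to 4, which is L ⇒ W
n=6: can move to 2, which is L ⇒ W
n=7: the only move is to 6(W), a W ⇒ L
n=8: can move to 7, which is L ⇒ W
n=9: moves to 3(W), 8(W); every one is W ⇒ L
n=10: can move to 9, which is L ⇒ W
n=11: the only move is to 10(W), a W ⇒ L
n=12: can move to 4, which is L ⇒ W
n=13: the only move is to 12(W), a W ⇒ L
n=14: can move to 13, which is L ⇒ W
n=15: moves to 5(W), 14(W); every one is W ⇒ L
n=16: can move to 15, which is L ⇒ W
n=17: the only move is to 16(W), a W ⇒ L
The starting position 17 is L: whatever Maya does, the opponent receives a W position.

Noah wins.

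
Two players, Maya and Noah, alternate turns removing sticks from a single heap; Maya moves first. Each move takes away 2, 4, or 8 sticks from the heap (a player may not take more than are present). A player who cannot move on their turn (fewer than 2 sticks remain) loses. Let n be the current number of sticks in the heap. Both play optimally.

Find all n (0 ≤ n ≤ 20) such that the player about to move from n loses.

0, 1, 6, 7, 12, 13, 18, 19

Use the standard recursion: the mover loses at a terminal position; elsewhere, the mover wins exactly when some move hands the opponent an L position.
n=0: no move → L
n=1: no move → L
n=2: reaches L-position 0 → W
n=3: reaches L-position 1 → W
n=4: reaches L-position 0 → W
n=5: reaches L-position 1 → W
n=6: only reaches 4(W), 2(W), all W → L
n=7: only reaches 5(W), 3(W), all W → L
n=8: reaches L-position 6 → W
n=9: reaches L-position 7 → W
n=10: reaches L-position 6 → W
n=11: reaches L-position 7 → W
n=12: only reaches 10(W), 8(W), 4(W), all W → L
n=13: only reaches 11(W), 9(W), 5(W), all W → L
n=14: reaches L-position 12 → W
n=15: reaches L-position 13 → W
n=16: reaches L-position 12 → W
n=17: reaches L-position 13 → W
n=18: only reaches 16(W), 14(W), 10(W), all W → L
n=19: only reaches 17(W), 15(W), 11(W), all W → L
n=20: reaches L-position 18 → W
The losing starting values of n are exactly the entries labelled L in this table (8 of them).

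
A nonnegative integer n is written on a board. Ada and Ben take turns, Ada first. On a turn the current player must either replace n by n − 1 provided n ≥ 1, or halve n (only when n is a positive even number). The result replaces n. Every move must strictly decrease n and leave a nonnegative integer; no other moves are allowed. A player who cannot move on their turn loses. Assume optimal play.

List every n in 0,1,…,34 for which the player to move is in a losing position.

Use the standard recursion: the mover loses at a terminal position; elsewhere, the mover wins exactly when some move hands the opponent an L position.
n=0: no move → L
n=1: W (go to 0, an L position)
n=2: L (sole option 1(W) is W)
n=3: W (go to 2, an L position)
n=4: W (go to 2, an L position)
n=5: L (sole option 4(W) is W)
n=6: W (go to 5, an L position)
n=7: L (sole option 6(W) is W)
n=8: W (go to 7, an L position)
n=9: L (sole option 8(W) is W)
n=10: W (go to 5, an L position)
n=11: L (sole option 10(W) is W)
n=12: W (go to 11, an L position)
n=13: L (sole option 12(W) is W)
n=14: W (go to 7, an L position)
n=15: L (sole option 14(W) is W)
n=16: W (go to 15, an L position)
n=17: L (sole option 16(W) is W)
n=18: W (go to 9, an L position)
n=19: L (sole option 18(W) is W)
n=20: W (go to 19, an L position)
n=21: L (sole option 20(W) is W)
n=22: W (go to 11, an L position)
n=23: L (sole option 22(W) is W)
n=24: W (go to 23, an L position)
n=25: L (sole option 24(W) is W)
n=26: W (go to 13, an L position)
n=27: L (sole option 26(W) is W)
n=28: W (go to 27, an L position)
n=29: L (sole option 28(W) is W)
n=30: W (go to 15, an L position)
n=31: L (sole option 30(W) is W)
n=32: W (go to 31, an L position)
n=33: L (sole option 32(W) is W)
n=34: W (go to 17, an L position)
The losing starting values of n are exactly the entries labelled L in this table (17 of them).

0, 2, 5, 7, 9, 11, 13, 15, 17, 19, 21, 23, 25, 27, 29, 31, 33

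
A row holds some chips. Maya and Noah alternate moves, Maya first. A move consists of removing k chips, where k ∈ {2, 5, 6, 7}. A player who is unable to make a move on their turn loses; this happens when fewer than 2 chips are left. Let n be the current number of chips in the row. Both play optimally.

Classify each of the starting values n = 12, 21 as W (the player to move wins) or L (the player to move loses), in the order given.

12: L, 21: W

Work bottom-up. With no move the player to move loses. Otherwise the position is W if at least one move leads to an L position for the opponent, and L if every move leads to a W.
n=0: no move → L
n=1: no move → L
n=2: reaches L-position 0 → W
n=3: reaches L-position 1 → W
n=4: only reaches 2(W), which is W → L
n=5: reaches L-position 0 → W
n=6: reaches L-position 4 → W
n=7: reaches L-position 1 → W
n=8: reaches L-position 1 → W
n=9: reaches L-position 4 → W
n=10: reaches L-position 4 → W
n=11: reaches L-position 4 → W
n=12: only reaches 10(W), 7(W), 6(W), 5(W), all W → L
n=13: only reaches 11(W), 8(W), 7(W), 6(W), all W → L
n=14: reaches L-position 12 → W
n=15: reaches L-position 13 → W
n=16: only reaches 14(W), 11(W), 10(W), 9(W), all W → L
n=17: reaches L-position 12 → W
n=18: reaches L-position 16 → W
n=19: reaches L-position 13 → W
n=20: reaches L-position 13 → W
n=21: reaches L-position 16 → W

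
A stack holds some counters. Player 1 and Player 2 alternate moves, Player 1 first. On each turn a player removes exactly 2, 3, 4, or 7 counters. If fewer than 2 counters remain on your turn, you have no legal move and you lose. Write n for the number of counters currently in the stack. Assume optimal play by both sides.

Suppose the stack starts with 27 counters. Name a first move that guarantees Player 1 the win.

Remove 4, leaving 23.

Positions with no move are L. A position that does have a move is losing for the player to move precisely when every available move leads to a winning position for the opponent. Fill in the labels:
n=0: no move → L
n=1: no move → L
n=2: reaches L-position 0 → W
n=3: reaches L-position 1 → W
n=4: reaches L-position 1 → W
n=5: reaches L-position 1 → W
n=6: only reaches 4(W), 3(W), 2(W), all W → L
n=7: reaches L-position 0 → W
n=8: reaches L-position 6 → W
n=9: reaches L-position 6 → W
n=10: reaches L-position 6 → W
n=11: only reaches 9(W), 8(W), 7(W), 4(W), all W → L
n=12: only reaches 10(W), 9(W), 8(W), 5(W), all W → L
n=13: reaches L-position 11 → W
n=14: reaches L-position 12 → W
n=15: reaches L-position 12 → W
n=16: reaches L-position 12 → W
n=17: only reaches 15(W), 14(W), 13(W), 10(W), all W → L
n=18: reaches L-position 11 → W
n=19: reaches L-position 17 → W
n=20: reaches L-position 17 → W
n=21: reaches L-position 17 → W
n=22: only reaches 20(W), 19(W), 18(W), 15(W), all W → L
n=23: only reaches 21(W), 20(W), 19(W), 16(W), all W → L
n=24: reaches L-position 22 → W
n=25: reaches L-position 23 → W
n=26: reaches L-position 23 → W
n=27: reaches L-position 23 → W
From 27, the L positions reachable in one move are: 23.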